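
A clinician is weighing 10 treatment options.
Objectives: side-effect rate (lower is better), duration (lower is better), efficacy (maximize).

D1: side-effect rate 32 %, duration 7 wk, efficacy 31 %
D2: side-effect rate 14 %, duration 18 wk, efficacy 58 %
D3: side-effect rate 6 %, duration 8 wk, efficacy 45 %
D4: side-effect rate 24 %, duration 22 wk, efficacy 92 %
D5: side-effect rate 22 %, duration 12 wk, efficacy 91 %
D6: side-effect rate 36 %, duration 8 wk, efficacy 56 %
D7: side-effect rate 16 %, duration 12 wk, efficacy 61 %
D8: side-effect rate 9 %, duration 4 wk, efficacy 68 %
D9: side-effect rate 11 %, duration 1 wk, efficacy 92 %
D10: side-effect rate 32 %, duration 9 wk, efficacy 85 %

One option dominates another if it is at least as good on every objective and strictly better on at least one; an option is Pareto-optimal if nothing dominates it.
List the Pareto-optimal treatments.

D3, D8, D9

D1: dominated by D8 (side-effect rate 9≤32, duration 4≤7, efficacy 68≥31).
D2: dominated by D8 (side-effect rate 9≤14, duration 4≤18, efficacy 68≥58).
D3: not dominated (best side-effect rate).
D4: dominated by D9 (side-effect rate 11≤24, duration 1≤22, efficacy 92≥92).
D5: dominated by D9 (side-effect rate 11≤22, duration 1≤12, efficacy 92≥91).
D6: dominated by D8 (side-effect rate 9≤36, duration 4≤8, efficacy 68≥56).
D7: dominated by D8 (side-effect rate 9≤16, duration 4≤12, efficacy 68≥61).
D8: not dominated.
D9: not dominated (best duration).
D10: dominated by D9 (side-effect rate 11≤32, duration 1≤9, efficacy 92≥85).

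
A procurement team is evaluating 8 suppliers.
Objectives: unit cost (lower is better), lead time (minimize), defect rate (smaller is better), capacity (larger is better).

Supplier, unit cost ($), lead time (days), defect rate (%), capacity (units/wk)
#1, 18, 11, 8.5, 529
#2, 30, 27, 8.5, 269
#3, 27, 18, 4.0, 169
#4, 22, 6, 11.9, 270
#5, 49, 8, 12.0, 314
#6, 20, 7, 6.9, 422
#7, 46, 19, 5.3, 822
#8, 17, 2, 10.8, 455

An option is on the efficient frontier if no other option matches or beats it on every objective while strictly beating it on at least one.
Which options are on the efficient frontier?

#1, #3, #6, #7, #8

#1: not dominated.
#2: dominated by #1 (unit cost 18≤30, lead time 11≤27, defect rate 8.5≤8.5, capacity 529≥269).
#3: not dominated (best defect rate).
#4: dominated by #8 (unit cost 17≤22, lead time 2≤6, defect rate 10.8≤11.9, capacity 455≥270).
#5: dominated by #6 (unit cost 20≤49, lead time 7≤8, defect rate 6.9≤12.0, capacity 422≥314).
#6: not dominated.
#7: not dominated (best capacity).
#8: not dominated (best unit cost).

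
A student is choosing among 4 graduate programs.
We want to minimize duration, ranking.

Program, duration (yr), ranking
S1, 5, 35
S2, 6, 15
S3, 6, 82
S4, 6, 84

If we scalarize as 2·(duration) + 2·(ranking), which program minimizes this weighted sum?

S1: 2·5 + 2·35 = 80
S2: 2·6 + 2·15 = 42
S3: 2·6 + 2·82 = 176
S4: 2·6 + 2·84 = 180
Lowest: S2 at 42.

S2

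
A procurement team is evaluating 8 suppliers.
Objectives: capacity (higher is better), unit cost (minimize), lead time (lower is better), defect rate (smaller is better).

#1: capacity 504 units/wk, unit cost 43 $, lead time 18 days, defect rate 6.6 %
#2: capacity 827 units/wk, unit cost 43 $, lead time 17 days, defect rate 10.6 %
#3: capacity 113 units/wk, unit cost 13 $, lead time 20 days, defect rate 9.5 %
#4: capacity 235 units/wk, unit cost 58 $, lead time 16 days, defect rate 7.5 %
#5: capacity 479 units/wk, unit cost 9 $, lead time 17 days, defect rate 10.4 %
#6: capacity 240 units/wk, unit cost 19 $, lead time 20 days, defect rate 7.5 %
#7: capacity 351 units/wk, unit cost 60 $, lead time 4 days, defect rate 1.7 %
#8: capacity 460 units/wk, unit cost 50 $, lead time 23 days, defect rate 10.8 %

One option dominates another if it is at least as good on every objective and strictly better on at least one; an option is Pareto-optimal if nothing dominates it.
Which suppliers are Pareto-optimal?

#1, #2, #3, #4, #5, #6, #7

#1: not dominated.
#2: not dominated (best capacity).
#3: not dominated.
#4: not dominated.
#5: not dominated (best unit cost).
#6: not dominated.
#7: not dominated (best lead time).
#8: dominated by #1 (capacity 504≥460, unit cost 43≤50, lead time 18≤23, defect rate 6.6≤10.8).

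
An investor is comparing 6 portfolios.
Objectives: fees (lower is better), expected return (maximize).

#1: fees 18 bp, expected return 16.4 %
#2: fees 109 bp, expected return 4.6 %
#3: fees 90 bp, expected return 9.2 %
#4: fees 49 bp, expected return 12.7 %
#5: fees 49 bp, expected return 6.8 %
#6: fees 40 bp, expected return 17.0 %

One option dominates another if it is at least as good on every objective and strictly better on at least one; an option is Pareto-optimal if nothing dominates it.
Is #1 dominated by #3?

#3 vs #1: #3 is worse on fees (90 vs 18), so it does not dominate #1.

No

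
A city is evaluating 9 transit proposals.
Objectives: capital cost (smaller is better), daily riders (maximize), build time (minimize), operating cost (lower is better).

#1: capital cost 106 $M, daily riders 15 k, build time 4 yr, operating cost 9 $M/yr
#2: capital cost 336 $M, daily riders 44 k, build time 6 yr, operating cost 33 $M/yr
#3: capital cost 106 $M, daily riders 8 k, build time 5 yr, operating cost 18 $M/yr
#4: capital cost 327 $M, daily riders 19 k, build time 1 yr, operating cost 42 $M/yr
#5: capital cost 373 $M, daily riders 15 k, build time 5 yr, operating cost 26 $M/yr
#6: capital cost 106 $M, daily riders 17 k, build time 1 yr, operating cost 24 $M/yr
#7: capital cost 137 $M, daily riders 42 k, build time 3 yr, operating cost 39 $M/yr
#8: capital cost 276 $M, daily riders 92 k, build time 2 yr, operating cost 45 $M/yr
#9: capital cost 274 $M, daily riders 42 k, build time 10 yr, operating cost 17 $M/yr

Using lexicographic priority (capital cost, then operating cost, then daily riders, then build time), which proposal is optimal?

#1

First minimize capital cost: best is 106, kept {#1, #3, #6}.
Then minimize operating cost: best is 9, kept {#1}.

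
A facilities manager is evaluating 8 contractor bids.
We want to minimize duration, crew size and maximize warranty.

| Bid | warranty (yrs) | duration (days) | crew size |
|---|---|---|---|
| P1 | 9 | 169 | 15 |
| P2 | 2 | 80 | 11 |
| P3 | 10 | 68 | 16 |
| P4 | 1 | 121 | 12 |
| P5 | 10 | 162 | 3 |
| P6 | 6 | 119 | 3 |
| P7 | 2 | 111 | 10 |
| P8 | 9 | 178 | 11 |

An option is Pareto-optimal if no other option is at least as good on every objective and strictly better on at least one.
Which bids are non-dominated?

P1: dominated by P5 (warranty 10≥9, duration 162≤169, crew size 3≤15).
P2: not dominated.
P3: not dominated (best duration).
P4: dominated by P2 (warranty 2≥1, duration 80≤121, crew size 11≤12).
P5: not dominated.
P6: not dominated.
P7: not dominated.
P8: dominated by P5 (warranty 10≥9, duration 162≤178, crew size 3≤11).

P2, P3, P5, P6, P7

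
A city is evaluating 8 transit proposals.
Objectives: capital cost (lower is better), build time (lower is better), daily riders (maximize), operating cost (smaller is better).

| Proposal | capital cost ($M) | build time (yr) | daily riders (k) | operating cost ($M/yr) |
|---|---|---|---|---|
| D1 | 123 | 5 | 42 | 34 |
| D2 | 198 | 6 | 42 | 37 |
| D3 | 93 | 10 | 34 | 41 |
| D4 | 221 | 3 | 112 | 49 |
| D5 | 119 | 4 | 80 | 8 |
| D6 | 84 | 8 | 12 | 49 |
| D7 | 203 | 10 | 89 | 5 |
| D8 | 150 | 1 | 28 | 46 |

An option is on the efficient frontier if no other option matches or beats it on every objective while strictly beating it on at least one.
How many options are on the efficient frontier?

D1: dominated by D5 (capital cost 119≤123, build time 4≤5, daily riders 80≥42, operating cost 8≤34).
D2: dominated by D1 (capital cost 123≤198, build time 5≤6, daily riders 42≥42, operating cost 34≤37).
D3: not dominated.
D4: not dominated (best daily riders).
D5: not dominated.
D6: not dominated (best capital cost).
D7: not dominated (best operating cost).
D8: not dominated (best build time).
Pareto-optimal: D3, D4, D5, D6, D7, D8 → 6.

6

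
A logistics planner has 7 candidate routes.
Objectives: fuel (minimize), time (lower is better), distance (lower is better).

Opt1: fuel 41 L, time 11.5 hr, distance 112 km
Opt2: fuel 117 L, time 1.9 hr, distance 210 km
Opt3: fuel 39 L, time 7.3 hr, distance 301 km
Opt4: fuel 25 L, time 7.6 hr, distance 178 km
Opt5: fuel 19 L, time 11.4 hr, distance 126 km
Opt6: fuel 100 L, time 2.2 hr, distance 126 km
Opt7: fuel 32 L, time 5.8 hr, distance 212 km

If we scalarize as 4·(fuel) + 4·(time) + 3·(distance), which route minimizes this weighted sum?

Opt5

Opt1: 4·41 + 4·11.5 + 3·112 = 546.0
Opt2: 4·117 + 4·1.9 + 3·210 = 1105.6
Opt3: 4·39 + 4·7.3 + 3·301 = 1088.2
Opt4: 4·25 + 4·7.6 + 3·178 = 664.4
Opt5: 4·19 + 4·11.4 + 3·126 = 499.6
Opt6: 4·100 + 4·2.2 + 3·126 = 786.8
Opt7: 4·32 + 4·5.8 + 3·212 = 787.2
Lowest: Opt5 at 499.6.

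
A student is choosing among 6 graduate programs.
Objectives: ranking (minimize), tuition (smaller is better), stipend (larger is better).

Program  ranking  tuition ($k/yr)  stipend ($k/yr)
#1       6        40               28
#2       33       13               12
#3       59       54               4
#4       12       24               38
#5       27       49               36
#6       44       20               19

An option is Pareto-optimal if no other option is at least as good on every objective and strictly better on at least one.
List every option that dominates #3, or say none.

#1, #2, #4, #5, #6

#1: ranking 6≤59, tuition 40≤54, stipend 28≥4 — dominates #3.
#2: ranking 33≤59, tuition 13≤54, stipend 12≥4 — dominates #3.
#4: ranking 12≤59, tuition 24≤54, stipend 38≥4 — dominates #3.
#5: ranking 27≤59, tuition 49≤54, stipend 36≥4 — dominates #3.
#6: ranking 44≤59, tuition 20≤54, stipend 19≥4 — dominates #3.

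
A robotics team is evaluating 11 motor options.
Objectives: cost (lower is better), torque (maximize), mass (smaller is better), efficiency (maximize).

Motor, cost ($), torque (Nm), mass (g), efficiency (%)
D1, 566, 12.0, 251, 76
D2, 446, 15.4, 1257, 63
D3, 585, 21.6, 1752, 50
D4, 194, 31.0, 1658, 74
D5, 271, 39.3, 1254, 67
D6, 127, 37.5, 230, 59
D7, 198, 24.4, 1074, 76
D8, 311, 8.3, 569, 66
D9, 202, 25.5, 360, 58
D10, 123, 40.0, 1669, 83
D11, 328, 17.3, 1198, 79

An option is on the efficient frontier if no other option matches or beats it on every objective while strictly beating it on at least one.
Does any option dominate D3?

Yes

D4 vs D3: cost 194≤585, torque 31.0≥21.6, mass 1658≤1752, efficiency 74≥50 — D4 is at least as good on every objective and strictly better on at least one, so D4 dominates D3.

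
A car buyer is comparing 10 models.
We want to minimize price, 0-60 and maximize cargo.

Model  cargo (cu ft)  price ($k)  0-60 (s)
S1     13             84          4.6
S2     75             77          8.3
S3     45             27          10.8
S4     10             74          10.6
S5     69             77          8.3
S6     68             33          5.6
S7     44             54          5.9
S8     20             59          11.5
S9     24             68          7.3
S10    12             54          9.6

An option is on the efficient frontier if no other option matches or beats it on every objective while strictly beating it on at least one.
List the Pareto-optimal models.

S1, S2, S3, S6

S1: not dominated (best 0-60).
S2: not dominated (best cargo).
S3: not dominated (best price).
S4: dominated by S6 (cargo 68≥10, price 33≤74, 0-60 5.6≤10.6).
S5: dominated by S2 (cargo 75≥69, price 77≤77, 0-60 8.3≤8.3).
S6: not dominated.
S7: dominated by S6 (cargo 68≥44, price 33≤54, 0-60 5.6≤5.9).
S8: dominated by S3 (cargo 45≥20, price 27≤59, 0-60 10.8≤11.5).
S9: dominated by S6 (cargo 68≥24, price 33≤68, 0-60 5.6≤7.3).
S10: dominated by S6 (cargo 68≥12, price 33≤54, 0-60 5.6≤9.6).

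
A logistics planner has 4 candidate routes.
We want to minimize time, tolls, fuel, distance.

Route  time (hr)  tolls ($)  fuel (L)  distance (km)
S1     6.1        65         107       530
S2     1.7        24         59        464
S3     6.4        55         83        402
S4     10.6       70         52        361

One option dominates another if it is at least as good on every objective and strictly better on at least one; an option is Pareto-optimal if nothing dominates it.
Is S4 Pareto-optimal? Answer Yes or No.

S1: worse on fuel (107 vs 52).
S2: worse on fuel (59 vs 52).
S3: worse on fuel (83 vs 52).
No option is at least as good as S4 on every objective and strictly better on one.

Yes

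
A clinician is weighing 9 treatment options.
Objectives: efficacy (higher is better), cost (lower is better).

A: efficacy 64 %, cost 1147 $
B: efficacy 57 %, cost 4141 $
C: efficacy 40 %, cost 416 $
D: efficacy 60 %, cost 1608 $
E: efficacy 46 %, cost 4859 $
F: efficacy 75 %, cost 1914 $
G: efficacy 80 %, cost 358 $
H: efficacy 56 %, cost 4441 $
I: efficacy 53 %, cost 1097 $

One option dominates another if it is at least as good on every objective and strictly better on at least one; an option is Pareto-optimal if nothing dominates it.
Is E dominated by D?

D vs E: efficacy 60≥46, cost 1608≤4859 — D is at least as good on every objective with at least one strict improvement.

Yes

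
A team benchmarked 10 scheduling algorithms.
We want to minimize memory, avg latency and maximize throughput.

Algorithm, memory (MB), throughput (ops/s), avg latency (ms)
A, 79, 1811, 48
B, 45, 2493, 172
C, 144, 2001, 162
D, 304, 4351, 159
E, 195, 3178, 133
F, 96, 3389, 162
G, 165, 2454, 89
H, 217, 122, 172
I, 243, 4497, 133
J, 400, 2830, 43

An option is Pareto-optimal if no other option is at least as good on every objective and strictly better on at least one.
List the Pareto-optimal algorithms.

A, B, E, F, G, I, J

A: not dominated.
B: not dominated (best memory).
C: dominated by F (memory 96≤144, throughput 3389≥2001, avg latency 162≤162).
D: dominated by I (memory 243≤304, throughput 4497≥4351, avg latency 133≤159).
E: not dominated.
F: not dominated.
G: not dominated.
H: dominated by A (memory 79≤217, throughput 1811≥122, avg latency 48≤172).
I: not dominated (best throughput).
J: not dominated (best avg latency).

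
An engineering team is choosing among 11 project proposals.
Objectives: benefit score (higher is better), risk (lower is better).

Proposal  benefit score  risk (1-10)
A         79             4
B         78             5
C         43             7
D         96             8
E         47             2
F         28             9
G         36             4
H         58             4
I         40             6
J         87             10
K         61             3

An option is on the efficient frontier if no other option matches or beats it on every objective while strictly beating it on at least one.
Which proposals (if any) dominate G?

A, E, H, K

A: benefit score 79≥36, risk 4≤4 — dominates G.
E: benefit score 47≥36, risk 2≤4 — dominates G.
H: benefit score 58≥36, risk 4≤4 — dominates G.
K: benefit score 61≥36, risk 3≤4 — dominates G.
Others (B, C, D, F, I, J) are each worse than G on at least one objective.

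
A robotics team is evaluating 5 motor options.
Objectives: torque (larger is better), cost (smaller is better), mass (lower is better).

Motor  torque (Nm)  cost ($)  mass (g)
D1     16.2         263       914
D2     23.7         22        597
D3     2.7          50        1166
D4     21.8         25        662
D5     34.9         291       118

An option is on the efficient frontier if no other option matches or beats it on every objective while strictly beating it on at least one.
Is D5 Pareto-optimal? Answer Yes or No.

D1: worse on torque (16.2 vs 34.9).
D2: worse on torque (23.7 vs 34.9).
D3: worse on torque (2.7 vs 34.9).
D4: worse on torque (21.8 vs 34.9).
No option is at least as good as D5 on every objective and strictly better on one.

Yes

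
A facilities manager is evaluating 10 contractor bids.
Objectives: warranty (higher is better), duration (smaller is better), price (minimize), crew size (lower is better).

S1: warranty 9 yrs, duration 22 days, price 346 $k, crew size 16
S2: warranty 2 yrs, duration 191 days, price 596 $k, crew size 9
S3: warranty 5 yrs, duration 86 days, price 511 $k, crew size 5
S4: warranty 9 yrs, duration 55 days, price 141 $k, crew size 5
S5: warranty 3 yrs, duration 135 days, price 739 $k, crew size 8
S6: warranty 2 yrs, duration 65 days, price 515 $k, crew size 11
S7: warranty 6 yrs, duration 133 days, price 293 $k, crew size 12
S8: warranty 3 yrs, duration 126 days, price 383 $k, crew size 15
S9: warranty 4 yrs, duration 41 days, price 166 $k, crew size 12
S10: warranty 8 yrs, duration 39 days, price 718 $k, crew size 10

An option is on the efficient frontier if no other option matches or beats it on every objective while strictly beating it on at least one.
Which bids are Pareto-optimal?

S1, S4, S9, S10

S1: not dominated (best duration).
S2: dominated by S3 (warranty 5≥2, duration 86≤191, price 511≤596, crew size 5≤9).
S3: dominated by S4 (warranty 9≥5, duration 55≤86, price 141≤511, crew size 5≤5).
S4: not dominated (best price).
S5: dominated by S3 (warranty 5≥3, duration 86≤135, price 511≤739, crew size 5≤8).
S6: dominated by S4 (warranty 9≥2, duration 55≤65, price 141≤515, crew size 5≤11).
S7: dominated by S4 (warranty 9≥6, duration 55≤133, price 141≤293, crew size 5≤12).
S8: dominated by S4 (warranty 9≥3, duration 55≤126, price 141≤383, crew size 5≤15).
S9: not dominated.
S10: not dominated.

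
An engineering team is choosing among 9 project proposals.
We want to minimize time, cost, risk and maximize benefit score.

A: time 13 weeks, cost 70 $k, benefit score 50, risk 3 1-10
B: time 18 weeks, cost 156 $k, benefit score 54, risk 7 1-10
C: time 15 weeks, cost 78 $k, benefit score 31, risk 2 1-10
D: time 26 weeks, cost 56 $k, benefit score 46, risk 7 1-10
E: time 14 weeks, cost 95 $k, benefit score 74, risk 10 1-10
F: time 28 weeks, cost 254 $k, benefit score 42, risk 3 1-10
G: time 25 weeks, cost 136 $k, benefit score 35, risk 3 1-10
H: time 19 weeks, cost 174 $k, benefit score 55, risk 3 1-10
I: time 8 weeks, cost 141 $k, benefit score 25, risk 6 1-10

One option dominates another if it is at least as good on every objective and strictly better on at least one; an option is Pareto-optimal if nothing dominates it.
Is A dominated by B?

B vs A: B is worse on time (18 vs 13), so it does not dominate A.

No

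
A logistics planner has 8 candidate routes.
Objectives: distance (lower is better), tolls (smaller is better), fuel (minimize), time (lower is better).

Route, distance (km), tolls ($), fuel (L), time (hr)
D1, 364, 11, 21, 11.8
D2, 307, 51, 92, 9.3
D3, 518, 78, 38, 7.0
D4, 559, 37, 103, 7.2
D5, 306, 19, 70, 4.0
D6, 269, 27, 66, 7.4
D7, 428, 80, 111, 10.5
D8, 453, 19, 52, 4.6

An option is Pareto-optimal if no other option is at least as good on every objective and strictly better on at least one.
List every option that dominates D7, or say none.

D2: distance 307≤428, tolls 51≤80, fuel 92≤111, time 9.3≤10.5 — dominates D7.
D5: distance 306≤428, tolls 19≤80, fuel 70≤111, time 4.0≤10.5 — dominates D7.
D6: distance 269≤428, tolls 27≤80, fuel 66≤111, time 7.4≤10.5 — dominates D7.
Others (D1, D3, D4, D8) are each worse than D7 on at least one objective.

D2, D5, D6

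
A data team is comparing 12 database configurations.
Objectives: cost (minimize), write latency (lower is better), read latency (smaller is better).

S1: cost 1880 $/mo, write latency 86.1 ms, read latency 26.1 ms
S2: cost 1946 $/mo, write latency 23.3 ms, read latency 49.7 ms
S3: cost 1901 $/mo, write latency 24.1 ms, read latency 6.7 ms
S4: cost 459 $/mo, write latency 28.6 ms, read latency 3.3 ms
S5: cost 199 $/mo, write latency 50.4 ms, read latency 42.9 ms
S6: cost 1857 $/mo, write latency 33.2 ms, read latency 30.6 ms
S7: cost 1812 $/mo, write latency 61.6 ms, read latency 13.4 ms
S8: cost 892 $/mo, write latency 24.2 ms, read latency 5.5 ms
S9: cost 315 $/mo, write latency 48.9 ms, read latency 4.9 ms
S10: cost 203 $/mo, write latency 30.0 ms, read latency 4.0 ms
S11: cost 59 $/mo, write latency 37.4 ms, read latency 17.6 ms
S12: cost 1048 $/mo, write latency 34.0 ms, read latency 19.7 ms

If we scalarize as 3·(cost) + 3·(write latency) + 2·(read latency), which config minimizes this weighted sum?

S11

S1: 3·1880 + 3·86.1 + 2·26.1 = 5950.5
S2: 3·1946 + 3·23.3 + 2·49.7 = 6007.3
S3: 3·1901 + 3·24.1 + 2·6.7 = 5788.7
S4: 3·459 + 3·28.6 + 2·3.3 = 1469.4
S5: 3·199 + 3·50.4 + 2·42.9 = 834.0
S6: 3·1857 + 3·33.2 + 2·30.6 = 5731.8
S7: 3·1812 + 3·61.6 + 2·13.4 = 5647.6
S8: 3·892 + 3·24.2 + 2·5.5 = 2759.6
S9: 3·315 + 3·48.9 + 2·4.9 = 1101.5
S10: 3·203 + 3·30.0 + 2·4.0 = 707.0
S11: 3·59 + 3·37.4 + 2·17.6 = 324.4
S12: 3·1048 + 3·34.0 + 2·19.7 = 3285.4
Lowest: S11 at 324.4.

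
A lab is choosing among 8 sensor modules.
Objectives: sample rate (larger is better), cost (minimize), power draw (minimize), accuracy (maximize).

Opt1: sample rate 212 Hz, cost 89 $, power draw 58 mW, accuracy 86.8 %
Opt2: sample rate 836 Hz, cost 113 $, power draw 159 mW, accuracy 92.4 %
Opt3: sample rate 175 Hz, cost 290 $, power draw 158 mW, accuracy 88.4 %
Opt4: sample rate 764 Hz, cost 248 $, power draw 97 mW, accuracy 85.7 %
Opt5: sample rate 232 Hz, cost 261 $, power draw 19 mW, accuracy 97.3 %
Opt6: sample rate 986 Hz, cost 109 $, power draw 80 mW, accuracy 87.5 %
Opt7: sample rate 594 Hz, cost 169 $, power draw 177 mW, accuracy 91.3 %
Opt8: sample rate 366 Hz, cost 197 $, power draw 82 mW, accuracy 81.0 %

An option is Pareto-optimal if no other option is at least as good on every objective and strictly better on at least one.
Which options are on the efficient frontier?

Opt1, Opt2, Opt5, Opt6

Opt1: not dominated (best cost).
Opt2: not dominated.
Opt3: dominated by Opt5 (sample rate 232≥175, cost 261≤290, power draw 19≤158, accuracy 97.3≥88.4).
Opt4: dominated by Opt6 (sample rate 986≥764, cost 109≤248, power draw 80≤97, accuracy 87.5≥85.7).
Opt5: not dominated (best power draw).
Opt6: not dominated (best sample rate).
Opt7: dominated by Opt2 (sample rate 836≥594, cost 113≤169, power draw 159≤177, accuracy 92.4≥91.3).
Opt8: dominated by Opt6 (sample rate 986≥366, cost 109≤197, power draw 80≤82, accuracy 87.5≥81.0).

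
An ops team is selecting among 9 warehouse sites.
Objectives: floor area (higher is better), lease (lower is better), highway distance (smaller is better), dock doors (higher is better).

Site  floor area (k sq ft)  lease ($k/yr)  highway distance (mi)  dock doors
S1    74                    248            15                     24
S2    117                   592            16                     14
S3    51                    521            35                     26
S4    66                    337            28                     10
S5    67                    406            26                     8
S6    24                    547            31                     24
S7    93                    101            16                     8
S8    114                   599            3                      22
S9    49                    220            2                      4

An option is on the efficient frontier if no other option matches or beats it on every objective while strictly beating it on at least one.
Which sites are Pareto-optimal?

S1, S2, S3, S7, S8, S9

S1: not dominated.
S2: not dominated (best floor area).
S3: not dominated (best dock doors).
S4: dominated by S1 (floor area 74≥66, lease 248≤337, highway distance 15≤28, dock doors 24≥10).
S5: dominated by S1 (floor area 74≥67, lease 248≤406, highway distance 15≤26, dock doors 24≥8).
S6: dominated by S1 (floor area 74≥24, lease 248≤547, highway distance 15≤31, dock doors 24≥24).
S7: not dominated (best lease).
S8: not dominated.
S9: not dominated (best highway distance).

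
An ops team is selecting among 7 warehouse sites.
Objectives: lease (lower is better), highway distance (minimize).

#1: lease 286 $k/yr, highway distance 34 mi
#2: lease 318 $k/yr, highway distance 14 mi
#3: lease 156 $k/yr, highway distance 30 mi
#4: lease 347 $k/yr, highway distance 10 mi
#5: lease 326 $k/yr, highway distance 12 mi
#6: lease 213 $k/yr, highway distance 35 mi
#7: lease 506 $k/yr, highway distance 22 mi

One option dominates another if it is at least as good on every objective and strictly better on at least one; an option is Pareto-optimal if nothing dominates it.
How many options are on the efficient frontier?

#1: dominated by #3 (lease 156≤286, highway distance 30≤34).
#2: not dominated.
#3: not dominated (best lease).
#4: not dominated (best highway distance).
#5: not dominated.
#6: dominated by #3 (lease 156≤213, highway distance 30≤35).
#7: dominated by #2 (lease 318≤506, highway distance 14≤22).
Pareto-optimal: #2, #3, #4, #5 → 4.

4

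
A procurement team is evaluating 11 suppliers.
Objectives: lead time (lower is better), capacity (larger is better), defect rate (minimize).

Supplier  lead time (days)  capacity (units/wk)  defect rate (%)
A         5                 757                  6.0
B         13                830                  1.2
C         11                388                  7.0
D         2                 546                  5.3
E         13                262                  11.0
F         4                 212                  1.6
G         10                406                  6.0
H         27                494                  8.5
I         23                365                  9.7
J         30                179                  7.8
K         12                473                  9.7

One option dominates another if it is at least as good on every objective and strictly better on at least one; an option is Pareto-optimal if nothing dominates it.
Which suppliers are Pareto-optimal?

A: not dominated.
B: not dominated (best capacity).
C: dominated by A (lead time 5≤11, capacity 757≥388, defect rate 6.0≤7.0).
D: not dominated (best lead time).
E: dominated by A (lead time 5≤13, capacity 757≥262, defect rate 6.0≤11.0).
F: not dominated.
G: dominated by A (lead time 5≤10, capacity 757≥406, defect rate 6.0≤6.0).
H: dominated by A (lead time 5≤27, capacity 757≥494, defect rate 6.0≤8.5).
I: dominated by A (lead time 5≤23, capacity 757≥365, defect rate 6.0≤9.7).
J: dominated by A (lead time 5≤30, capacity 757≥179, defect rate 6.0≤7.8).
K: dominated by A (lead time 5≤12, capacity 757≥473, defect rate 6.0≤9.7).

A, B, D, F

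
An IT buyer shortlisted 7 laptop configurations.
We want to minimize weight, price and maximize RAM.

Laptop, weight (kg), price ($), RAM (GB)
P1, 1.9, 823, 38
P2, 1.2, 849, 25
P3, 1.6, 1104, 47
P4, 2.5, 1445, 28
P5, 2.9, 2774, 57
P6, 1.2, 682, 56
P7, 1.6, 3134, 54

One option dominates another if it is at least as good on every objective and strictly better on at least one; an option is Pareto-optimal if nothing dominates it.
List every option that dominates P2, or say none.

P6: weight 1.2≤1.2, price 682≤849, RAM 56≥25 — dominates P2.
Others (P1, P3, P4, P5, P7) are each worse than P2 on at least one objective.

P6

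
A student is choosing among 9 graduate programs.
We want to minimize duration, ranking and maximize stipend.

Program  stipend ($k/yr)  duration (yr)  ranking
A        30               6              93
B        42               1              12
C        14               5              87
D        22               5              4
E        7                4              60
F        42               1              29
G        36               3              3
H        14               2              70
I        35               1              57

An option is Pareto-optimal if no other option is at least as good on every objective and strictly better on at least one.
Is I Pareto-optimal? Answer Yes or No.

No

B vs I: stipend 42≥35, duration 1≤1, ranking 12≤57 — B is at least as good on every objective and strictly better on at least one, so B dominates I.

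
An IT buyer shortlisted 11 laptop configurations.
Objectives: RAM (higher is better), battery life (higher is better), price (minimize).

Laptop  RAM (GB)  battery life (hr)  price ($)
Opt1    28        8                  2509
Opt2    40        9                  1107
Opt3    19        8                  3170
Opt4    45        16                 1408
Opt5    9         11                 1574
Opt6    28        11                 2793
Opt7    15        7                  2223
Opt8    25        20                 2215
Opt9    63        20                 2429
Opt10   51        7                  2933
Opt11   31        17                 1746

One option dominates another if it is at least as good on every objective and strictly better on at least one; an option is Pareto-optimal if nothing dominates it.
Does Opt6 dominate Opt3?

Yes

Opt6 vs Opt3: RAM 28≥19, battery life 11≥8, price 2793≤3170 — Opt6 is at least as good on every objective with at least one strict improvement.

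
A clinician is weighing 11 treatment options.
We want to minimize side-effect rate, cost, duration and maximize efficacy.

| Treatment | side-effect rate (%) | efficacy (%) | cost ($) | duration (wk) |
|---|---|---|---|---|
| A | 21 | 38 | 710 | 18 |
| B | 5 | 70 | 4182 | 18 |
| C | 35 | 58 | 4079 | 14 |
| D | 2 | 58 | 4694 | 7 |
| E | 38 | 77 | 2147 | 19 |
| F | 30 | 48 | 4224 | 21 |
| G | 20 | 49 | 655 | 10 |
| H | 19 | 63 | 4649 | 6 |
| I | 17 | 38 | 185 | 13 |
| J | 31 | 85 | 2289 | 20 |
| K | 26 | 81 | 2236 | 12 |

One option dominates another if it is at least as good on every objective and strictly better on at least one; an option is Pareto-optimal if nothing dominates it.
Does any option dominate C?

Yes

K vs C: side-effect rate 26≤35, efficacy 81≥58, cost 2236≤4079, duration 12≤14 — K is at least as good on every objective and strictly better on at least one, so K dominates C.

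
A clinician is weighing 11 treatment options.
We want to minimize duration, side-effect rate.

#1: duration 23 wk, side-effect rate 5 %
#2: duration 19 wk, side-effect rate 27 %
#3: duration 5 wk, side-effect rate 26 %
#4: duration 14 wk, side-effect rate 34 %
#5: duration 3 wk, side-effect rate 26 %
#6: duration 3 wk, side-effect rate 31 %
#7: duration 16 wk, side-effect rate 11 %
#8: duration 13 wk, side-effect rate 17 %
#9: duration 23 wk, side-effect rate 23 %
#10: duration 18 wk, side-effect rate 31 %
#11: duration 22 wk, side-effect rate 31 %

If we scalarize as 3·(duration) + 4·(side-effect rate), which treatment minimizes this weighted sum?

#1

#1: 3·23 + 4·5 = 89
#2: 3·19 + 4·27 = 165
#3: 3·5 + 4·26 = 119
#4: 3·14 + 4·34 = 178
#5: 3·3 + 4·26 = 113
#6: 3·3 + 4·31 = 133
#7: 3·16 + 4·11 = 92
#8: 3·13 + 4·17 = 107
#9: 3·23 + 4·23 = 161
#10: 3·18 + 4·31 = 178
#11: 3·22 + 4·31 = 190
Lowest: #1 at 89.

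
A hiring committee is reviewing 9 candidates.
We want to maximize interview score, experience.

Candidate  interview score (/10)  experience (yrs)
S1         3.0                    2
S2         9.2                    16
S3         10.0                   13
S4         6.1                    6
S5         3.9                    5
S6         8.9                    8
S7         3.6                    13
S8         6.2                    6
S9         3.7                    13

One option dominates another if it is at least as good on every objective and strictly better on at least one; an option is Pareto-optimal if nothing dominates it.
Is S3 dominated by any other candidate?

S1: worse on interview score (3.0 vs 10.0).
S2: worse on interview score (9.2 vs 10.0).
S4: worse on interview score (6.1 vs 10.0).
S5: worse on interview score (3.9 vs 10.0).
S6: worse on interview score (8.9 vs 10.0).
S7: worse on interview score (3.6 vs 10.0).
S8: worse on interview score (6.2 vs 10.0).
S9: worse on interview score (3.7 vs 10.0).
No option is at least as good as S3 on every objective and strictly better on one.

No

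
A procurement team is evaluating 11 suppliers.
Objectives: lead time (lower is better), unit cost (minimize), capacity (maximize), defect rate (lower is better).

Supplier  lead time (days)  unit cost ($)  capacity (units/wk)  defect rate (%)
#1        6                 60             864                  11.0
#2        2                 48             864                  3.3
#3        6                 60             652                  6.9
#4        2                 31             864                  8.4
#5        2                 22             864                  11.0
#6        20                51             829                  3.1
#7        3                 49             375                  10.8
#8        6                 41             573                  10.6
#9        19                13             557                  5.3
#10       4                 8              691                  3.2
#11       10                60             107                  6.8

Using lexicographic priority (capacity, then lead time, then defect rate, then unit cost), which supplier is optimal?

#2

First maximize capacity: best is 864, kept {#1, #2, #4, #5}.
Then minimize lead time: best is 2, kept {#2, #4, #5}.
Then minimize defect rate: best is 3.3, kept {#2}.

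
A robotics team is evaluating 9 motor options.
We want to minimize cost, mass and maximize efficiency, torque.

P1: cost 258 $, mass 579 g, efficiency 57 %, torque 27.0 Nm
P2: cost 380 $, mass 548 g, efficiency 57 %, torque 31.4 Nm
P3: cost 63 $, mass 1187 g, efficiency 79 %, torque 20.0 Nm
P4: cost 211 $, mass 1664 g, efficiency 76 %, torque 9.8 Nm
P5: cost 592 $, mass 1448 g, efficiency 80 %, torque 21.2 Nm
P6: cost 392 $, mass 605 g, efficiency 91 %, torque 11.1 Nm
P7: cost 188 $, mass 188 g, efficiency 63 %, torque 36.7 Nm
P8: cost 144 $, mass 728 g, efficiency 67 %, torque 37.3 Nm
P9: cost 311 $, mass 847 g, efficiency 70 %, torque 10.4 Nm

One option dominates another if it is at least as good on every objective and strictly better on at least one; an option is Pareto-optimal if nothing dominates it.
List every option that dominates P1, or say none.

P7

P7: cost 188≤258, mass 188≤579, efficiency 63≥57, torque 36.7≥27.0 — dominates P1.
Others (P2, P3, P4, P5, P6, P8, P9) are each worse than P1 on at least one objective.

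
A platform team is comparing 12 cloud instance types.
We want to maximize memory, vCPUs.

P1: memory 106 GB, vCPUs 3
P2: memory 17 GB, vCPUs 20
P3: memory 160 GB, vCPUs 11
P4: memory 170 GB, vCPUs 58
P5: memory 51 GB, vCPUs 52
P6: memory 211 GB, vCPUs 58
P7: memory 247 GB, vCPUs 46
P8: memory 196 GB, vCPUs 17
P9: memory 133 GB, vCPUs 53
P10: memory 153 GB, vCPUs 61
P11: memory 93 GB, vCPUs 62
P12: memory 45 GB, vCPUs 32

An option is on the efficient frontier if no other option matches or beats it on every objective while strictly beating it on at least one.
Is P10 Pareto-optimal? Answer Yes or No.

P1: worse on memory (106 vs 153).
P2: worse on memory (17 vs 153).
P3: worse on vCPUs (11 vs 61).
P4: worse on vCPUs (58 vs 61).
P5: worse on memory (51 vs 153).
P6: worse on vCPUs (58 vs 61).
P7: worse on vCPUs (46 vs 61).
P8: worse on vCPUs (17 vs 61).
P9: worse on memory (133 vs 153).
P11: worse on memory (93 vs 153).
P12: worse on memory (45 vs 153).
No option is at least as good as P10 on every objective and strictly better on one.

Yes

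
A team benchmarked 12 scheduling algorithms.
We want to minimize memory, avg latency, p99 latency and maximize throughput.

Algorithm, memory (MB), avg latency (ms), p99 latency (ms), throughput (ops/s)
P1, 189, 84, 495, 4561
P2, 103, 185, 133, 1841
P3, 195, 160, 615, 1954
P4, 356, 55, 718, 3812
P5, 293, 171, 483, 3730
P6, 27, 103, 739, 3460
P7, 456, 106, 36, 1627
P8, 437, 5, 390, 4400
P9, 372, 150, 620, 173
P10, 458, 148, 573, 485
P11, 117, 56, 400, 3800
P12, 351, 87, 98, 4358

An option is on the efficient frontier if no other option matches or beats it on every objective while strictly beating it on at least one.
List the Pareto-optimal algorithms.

P1: not dominated (best throughput).
P2: not dominated.
P3: dominated by P1 (memory 189≤195, avg latency 84≤160, p99 latency 495≤615, throughput 4561≥1954).
P4: not dominated.
P5: dominated by P11 (memory 117≤293, avg latency 56≤171, p99 latency 400≤483, throughput 3800≥3730).
P6: not dominated (best memory).
P7: not dominated (best p99 latency).
P8: not dominated (best avg latency).
P9: dominated by P1 (memory 189≤372, avg latency 84≤150, p99 latency 495≤620, throughput 4561≥173).
P10: dominated by P1 (memory 189≤458, avg latency 84≤148, p99 latency 495≤573, throughput 4561≥485).
P11: not dominated.
P12: not dominated.

P1, P2, P4, P6, P7, P8, P11, P12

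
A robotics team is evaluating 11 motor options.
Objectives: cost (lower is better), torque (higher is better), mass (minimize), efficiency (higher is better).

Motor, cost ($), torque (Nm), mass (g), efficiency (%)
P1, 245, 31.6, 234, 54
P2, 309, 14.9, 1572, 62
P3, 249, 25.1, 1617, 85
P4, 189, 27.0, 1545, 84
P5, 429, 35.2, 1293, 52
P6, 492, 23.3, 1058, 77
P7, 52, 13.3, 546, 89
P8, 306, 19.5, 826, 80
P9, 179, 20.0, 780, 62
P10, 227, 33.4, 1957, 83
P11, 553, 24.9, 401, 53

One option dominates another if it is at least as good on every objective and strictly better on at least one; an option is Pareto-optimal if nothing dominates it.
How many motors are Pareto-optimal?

9

P1: not dominated (best mass).
P2: dominated by P4 (cost 189≤309, torque 27.0≥14.9, mass 1545≤1572, efficiency 84≥62).
P3: not dominated.
P4: not dominated.
P5: not dominated (best torque).
P6: not dominated.
P7: not dominated (best cost).
P8: not dominated.
P9: not dominated.
P10: not dominated.
P11: dominated by P1 (cost 245≤553, torque 31.6≥24.9, mass 234≤401, efficiency 54≥53).
Pareto-optimal: P1, P3, P4, P5, P6, P7, P8, P9, P10 → 9.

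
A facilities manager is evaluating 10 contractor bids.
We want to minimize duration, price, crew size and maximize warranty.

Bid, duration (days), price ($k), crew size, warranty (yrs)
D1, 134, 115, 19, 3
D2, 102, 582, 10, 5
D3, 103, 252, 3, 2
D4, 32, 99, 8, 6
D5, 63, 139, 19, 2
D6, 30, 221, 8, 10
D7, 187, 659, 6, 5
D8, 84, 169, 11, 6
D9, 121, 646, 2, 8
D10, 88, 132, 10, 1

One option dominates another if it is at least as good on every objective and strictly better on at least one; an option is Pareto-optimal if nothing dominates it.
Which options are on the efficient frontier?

D1: dominated by D4 (duration 32≤134, price 99≤115, crew size 8≤19, warranty 6≥3).
D2: dominated by D4 (duration 32≤102, price 99≤582, crew size 8≤10, warranty 6≥5).
D3: not dominated.
D4: not dominated (best price).
D5: dominated by D4 (duration 32≤63, price 99≤139, crew size 8≤19, warranty 6≥2).
D6: not dominated (best duration).
D7: dominated by D9 (duration 121≤187, price 646≤659, crew size 2≤6, warranty 8≥5).
D8: dominated by D4 (duration 32≤84, price 99≤169, crew size 8≤11, warranty 6≥6).
D9: not dominated (best crew size).
D10: dominated by D4 (duration 32≤88, price 99≤132, crew size 8≤10, warranty 6≥1).

D3, D4, D6, D9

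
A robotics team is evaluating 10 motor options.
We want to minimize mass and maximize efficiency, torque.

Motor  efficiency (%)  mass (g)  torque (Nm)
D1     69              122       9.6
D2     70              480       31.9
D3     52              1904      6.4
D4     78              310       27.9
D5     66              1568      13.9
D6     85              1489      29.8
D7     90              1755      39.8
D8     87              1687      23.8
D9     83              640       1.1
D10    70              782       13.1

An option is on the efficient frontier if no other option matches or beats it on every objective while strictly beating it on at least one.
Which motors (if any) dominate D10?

D2: efficiency 70≥70, mass 480≤782, torque 31.9≥13.1 — dominates D10.
D4: efficiency 78≥70, mass 310≤782, torque 27.9≥13.1 — dominates D10.
Others (D1, D3, D5, D6, D7, D8, D9) are each worse than D10 on at least one objective.

D2, D4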